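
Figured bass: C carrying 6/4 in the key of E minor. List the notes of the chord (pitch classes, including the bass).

C, F#, A

A fourth above C in this key is F#.
A sixth above C in this key is A.
Together with the bass C, this spells F# diminished in second inversion.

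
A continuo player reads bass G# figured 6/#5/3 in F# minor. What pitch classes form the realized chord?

A third above G# in this key is B.
A fifth above G# in this key is D, raised to D# by the sharp.
A sixth above G# in this key is E.
Together with the bass G#, this spells E major seventh in first inversion.

G#, B, D#, E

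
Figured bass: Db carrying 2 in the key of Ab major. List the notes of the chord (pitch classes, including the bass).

The written figures 2 are shorthand for 6/4/2: the 6/4 are implied.
A second above Db in this key is Eb.
A fourth above Db in this key is G.
A sixth above Db in this key is Bb.
Together with the bass Db, this spells Eb dominant seventh in third inversion.

Db, Eb, G, Bb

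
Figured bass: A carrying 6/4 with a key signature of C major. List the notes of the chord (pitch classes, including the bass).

A fourth above A in this key is D.
A sixth above A in this key is F.
Together with the bass A, this spells D minor in second inversion.

A, D, F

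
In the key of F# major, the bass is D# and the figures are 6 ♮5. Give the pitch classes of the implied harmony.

The written figures 6 ♮5 are shorthand for 6/5/3: the 3 is implied.
A third above D# in this key is F#.
A fifth above D# in this key is A#, made natural (A) by the ♮ figure.
A sixth above D# in this key is B.
Together with the bass D#, this spells B dominant seventh in first inversion.

D#, F#, A, B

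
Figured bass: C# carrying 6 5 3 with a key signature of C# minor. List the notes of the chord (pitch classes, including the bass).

C#, E, G#, A

A third above C# in this key is E.
A fifth above C# in this key is G#.
A sixth above C# in this key is A.
Together with the bass C#, this spells A major seventh in first inversion.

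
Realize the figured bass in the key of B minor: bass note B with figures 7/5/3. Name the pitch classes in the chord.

A third above B in this key is D.
A fifth above B in this key is F#.
A seventh above B in this key is A.
Together with the bass B, this spells B minor seventh in root position.

B, D, F#, A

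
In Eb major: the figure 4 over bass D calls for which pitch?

Counting 3 letter steps above D lands on G; in Eb major, that letter is G.

G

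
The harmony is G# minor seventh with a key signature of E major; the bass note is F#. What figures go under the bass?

F# is the seventh of G# minor seventh, so the chord is in third inversion.
A seventh chord in third inversion is figured 6/4/2, conventionally abbreviated 4/2.

4/2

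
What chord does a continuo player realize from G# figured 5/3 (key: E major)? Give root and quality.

G# minor

The figures 5/3 indicate a triad in root position.
In root position the bass is the root, so the root is G#.
The chord tones are G#, B, D#, giving G# minor.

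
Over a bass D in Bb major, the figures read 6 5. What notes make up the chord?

D, F, A, Bb

The written figures 6 5 are shorthand for 6/5/3: the 3 is implied.
A third above D in this key is F.
A fifth above D in this key is A.
A sixth above D in this key is Bb.
Together with the bass D, this spells Bb major seventh in first inversion.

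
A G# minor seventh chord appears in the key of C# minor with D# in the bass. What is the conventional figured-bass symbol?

4/3

D# is the fifth of G# minor seventh, so the chord is in second inversion.
A seventh chord in second inversion is figured 6/4/3, conventionally abbreviated 4/3.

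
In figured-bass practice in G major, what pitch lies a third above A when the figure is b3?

Counting 2 letter steps above A lands on C; in G major, that letter is C.
The b3 figure lowers it a semitone, giving Cb.

Cb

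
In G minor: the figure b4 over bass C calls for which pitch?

Fb

Counting 3 letter steps above C lands on F; in G minor, that letter is F.
The b4 figure lowers it a semitone, giving Fb.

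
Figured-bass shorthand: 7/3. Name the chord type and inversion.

7/3 is shorthand for 7/5/3.
Intervals of 7/5/3 above the bass form a seventh chord; the bass is the root, so this is root position.

seventh chord, root position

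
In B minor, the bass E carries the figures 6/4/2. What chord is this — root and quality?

F# minor seventh

The figures 6/4/2 indicate a seventh chord in third inversion.
In third inversion the root lies a second above the bass: a second above E in B minor is F#.
The chord tones are E, F#, A, C#, giving F# minor seventh.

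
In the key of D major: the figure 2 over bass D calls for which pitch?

Counting 1 letter step above D lands on E; in D major, that letter is E.

E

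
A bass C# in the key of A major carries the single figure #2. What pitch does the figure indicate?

Counting 1 letter step above C# lands on D; in A major, that letter is D.
The #2 figure raises it a semitone, giving D#.

D#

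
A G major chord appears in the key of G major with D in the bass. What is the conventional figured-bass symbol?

6/4

D is the fifth of G major, so the chord is in second inversion.
A triad in second inversion is figured 6/4, conventionally abbreviated 6/4.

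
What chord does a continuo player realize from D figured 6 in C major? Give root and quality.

The figures 6 indicate a triad in first inversion.
In first inversion the root lies a sixth above the bass: a sixth above D in C major is B.
The chord tones are D, F, B, giving B diminished.

B diminished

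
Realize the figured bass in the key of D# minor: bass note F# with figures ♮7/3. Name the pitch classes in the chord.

F#, A#, C#, E

The written figures ♮7/3 are shorthand for 7/5/3: the 5 is implied.
A third above F# in this key is A#.
A fifth above F# in this key is C#.
A seventh above F# in this key is E#, made natural (E) by the ♮ figure.
Together with the bass F#, this spells F# dominant seventh in root position.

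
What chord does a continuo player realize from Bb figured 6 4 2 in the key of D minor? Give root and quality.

C dominant seventh

The figures 6 4 2 indicate a seventh chord in third inversion.
In third inversion the root lies a second above the bass: a second above Bb in D minor is C.
The chord tones are Bb, C, E, G, giving C dominant seventh.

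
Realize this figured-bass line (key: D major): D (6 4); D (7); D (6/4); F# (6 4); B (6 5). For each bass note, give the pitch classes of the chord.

D, G, B | D, F#, A, C# | D, G, B | F#, B, D | B, D, F#, G

D (6/4): D, G, B.
D (7/5/3): D, F#, A, C#.
D (6/4): D, G, B.
F# (6/4): F#, B, D.
B (6/5/3): B, D, F#, G.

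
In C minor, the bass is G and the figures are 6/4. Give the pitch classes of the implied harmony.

A fourth above G in this key is C.
A sixth above G in this key is Eb.
Together with the bass G, this spells C minor in second inversion.

G, C, Eb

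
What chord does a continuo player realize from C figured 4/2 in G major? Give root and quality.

D dominant seventh

The figures 4/2 indicate a seventh chord in third inversion.
In third inversion the root lies a second above the bass: a second above C in G major is D.
The chord tones are C, D, F#, A, giving D dominant seventh.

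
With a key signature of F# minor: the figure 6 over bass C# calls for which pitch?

Counting 5 letter steps above C# lands on A; in F# minor, that letter is A.

A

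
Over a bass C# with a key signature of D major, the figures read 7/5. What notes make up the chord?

The written figures 7/5 are shorthand for 7/5/3: the 3 is implied.
A third above C# in this key is E.
A fifth above C# in this key is G.
A seventh above C# in this key is B.
Together with the bass C#, this spells C# half-diminished seventh in root position.

C#, E, G, B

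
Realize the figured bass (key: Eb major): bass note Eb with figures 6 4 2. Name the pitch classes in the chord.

Eb, F, Ab, C

A second above Eb in this key is F.
A fourth above Eb in this key is Ab.
A sixth above Eb in this key is C.
Together with the bass Eb, this spells F minor seventh in third inversion.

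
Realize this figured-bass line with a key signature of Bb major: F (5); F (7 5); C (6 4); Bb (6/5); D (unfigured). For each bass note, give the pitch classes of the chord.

F, A, C | F, A, C, Eb | C, F, A | Bb, D, F, G | D, F, A

F (5/3): F, A, C.
F (7/5/3): F, A, C, Eb.
C (6/4): C, F, A.
Bb (6/5/3): Bb, D, F, G.
D (5/3): D, F, A.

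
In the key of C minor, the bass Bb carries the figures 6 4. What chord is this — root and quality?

Eb major

The figures 6 4 indicate a triad in second inversion.
In second inversion the root lies a fourth above the bass: a fourth above Bb in C minor is Eb.
The chord tones are Bb, Eb, G, giving Eb major.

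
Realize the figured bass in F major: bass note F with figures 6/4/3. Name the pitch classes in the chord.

A third above F in this key is A.
A fourth above F in this key is Bb.
A sixth above F in this key is D.
Together with the bass F, this spells Bb major seventh in second inversion.

F, A, Bb, D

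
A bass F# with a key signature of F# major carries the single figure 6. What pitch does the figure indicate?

D#

Counting 5 letter steps above F# lands on D; in F# major, that letter is D#.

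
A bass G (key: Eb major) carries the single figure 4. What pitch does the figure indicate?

Counting 3 letter steps above G lands on C; in Eb major, that letter is C.

C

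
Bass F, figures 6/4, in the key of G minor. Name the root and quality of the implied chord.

The figures 6/4 indicate a triad in second inversion.
In second inversion the root lies a fourth above the bass: a fourth above F in G minor is Bb.
The chord tones are F, Bb, D, giving Bb major.

Bb major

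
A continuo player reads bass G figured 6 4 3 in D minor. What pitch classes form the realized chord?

G, Bb, C, E

A third above G in this key is Bb.
A fourth above G in this key is C.
A sixth above G in this key is E.
Together with the bass G, this spells C dominant seventh in second inversion.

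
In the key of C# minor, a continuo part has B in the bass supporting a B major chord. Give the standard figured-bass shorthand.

B is the root of B major, so the chord is in root position.
A triad in root position is figured 5/3, conventionally abbreviated (no figures — root-position triad).

no figures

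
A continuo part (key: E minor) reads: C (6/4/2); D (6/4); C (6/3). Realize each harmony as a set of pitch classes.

C (6/4/2): C, D, F#, A.
D (6/4): D, G, B.
C (6/3): C, E, A.

C, D, F#, A | D, G, B | C, E, A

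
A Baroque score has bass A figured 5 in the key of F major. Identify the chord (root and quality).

A minor

The figures 5 indicate a triad in root position.
In root position the bass is the root, so the root is A.
The chord tones are A, C, E, giving A minor.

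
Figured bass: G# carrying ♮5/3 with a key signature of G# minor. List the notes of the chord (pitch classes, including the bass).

A third above G# in this key is B.
A fifth above G# in this key is D#, made natural (D) by the ♮ figure.
Together with the bass G#, this spells G# diminished in root position.

G#, B, D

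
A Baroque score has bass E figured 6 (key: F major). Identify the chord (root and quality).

The figures 6 indicate a triad in first inversion.
In first inversion the root lies a sixth above the bass: a sixth above E in F major is C.
The chord tones are E, G, C, giving C major.

C major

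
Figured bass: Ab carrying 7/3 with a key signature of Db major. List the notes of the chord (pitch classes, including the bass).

The written figures 7/3 are shorthand for 7/5/3: the 5 is implied.
A third above Ab in this key is C.
A fifth above Ab in this key is Eb.
A seventh above Ab in this key is Gb.
Together with the bass Ab, this spells Ab dominant seventh in root position.

Ab, C, Eb, Gb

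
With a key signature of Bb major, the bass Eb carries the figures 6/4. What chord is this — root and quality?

The figures 6/4 indicate a triad in second inversion.
In second inversion the root lies a fourth above the bass: a fourth above Eb in Bb major is A.
The chord tones are Eb, A, C, giving A diminished.

A diminished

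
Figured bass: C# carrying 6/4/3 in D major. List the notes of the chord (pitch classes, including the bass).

C#, E, F#, A

A third above C# in this key is E.
A fourth above C# in this key is F#.
A sixth above C# in this key is A.
Together with the bass C#, this spells F# minor seventh in second inversion.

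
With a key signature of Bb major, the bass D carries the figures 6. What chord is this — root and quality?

The figures 6 indicate a triad in first inversion.
In first inversion the root lies a sixth above the bass: a sixth above D in Bb major is Bb.
The chord tones are D, F, Bb, giving Bb major.

Bb major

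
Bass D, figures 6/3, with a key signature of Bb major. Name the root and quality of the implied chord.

Bb major

The figures 6/3 indicate a triad in first inversion.
In first inversion the root lies a sixth above the bass: a sixth above D in Bb major is Bb.
The chord tones are D, F, Bb, giving Bb major.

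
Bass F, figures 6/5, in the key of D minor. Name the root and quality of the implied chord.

The figures 6/5 indicate a seventh chord in first inversion.
In first inversion the root lies a sixth above the bass: a sixth above F in D minor is D.
The chord tones are F, A, C, D, giving D minor seventh.

D minor seventh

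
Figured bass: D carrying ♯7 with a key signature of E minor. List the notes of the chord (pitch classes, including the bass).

The written figures ♯7 are shorthand for 7/5/3: the 5/3 are implied.
A third above D in this key is F#.
A fifth above D in this key is A.
A seventh above D in this key is C, raised to C# by the sharp.
Together with the bass D, this spells D major seventh in root position.

D, F#, A, C#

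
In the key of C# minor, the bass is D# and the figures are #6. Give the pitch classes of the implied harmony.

The written figures #6 are shorthand for 6/3: the 3 is implied.
A third above D# in this key is F#.
A sixth above D# in this key is B, raised to B# by the sharp.
Together with the bass D#, this spells B# diminished in first inversion.

D#, F#, B#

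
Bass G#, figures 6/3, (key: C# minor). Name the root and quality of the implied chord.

The figures 6/3 indicate a triad in first inversion.
In first inversion the root lies a sixth above the bass: a sixth above G# in C# minor is E.
The chord tones are G#, B, E, giving E major.

E major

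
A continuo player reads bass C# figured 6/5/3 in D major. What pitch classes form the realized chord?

C#, E, G, A

A third above C# in this key is E.
A fifth above C# in this key is G.
A sixth above C# in this key is A.
Together with the bass C#, this spells A dominant seventh in first inversion.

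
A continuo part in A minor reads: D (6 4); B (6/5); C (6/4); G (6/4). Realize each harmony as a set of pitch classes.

D, G, B | B, D, F, G | C, F, A | G, C, E

D (6/4): D, G, B.
B (6/5/3): B, D, F, G.
C (6/4): C, F, A.
G (6/4): G, C, E.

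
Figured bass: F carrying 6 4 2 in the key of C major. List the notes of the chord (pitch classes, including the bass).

A second above F in this key is G.
A fourth above F in this key is B.
A sixth above F in this key is D.
Together with the bass F, this spells G dominant seventh in third inversion.

F, G, B, D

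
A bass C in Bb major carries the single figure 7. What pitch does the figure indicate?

Bb

Counting 6 letter steps above C lands on B; in Bb major, that letter is Bb.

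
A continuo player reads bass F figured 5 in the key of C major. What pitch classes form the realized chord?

F, A, C

The written figures 5 are shorthand for 5/3: the 3 is implied.
A third above F in this key is A.
A fifth above F in this key is C.
Together with the bass F, this spells F major in root position.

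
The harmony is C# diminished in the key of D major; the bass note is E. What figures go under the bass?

E is the third of C# diminished, so the chord is in first inversion.
A triad in first inversion is figured 6/3, conventionally abbreviated 6.

6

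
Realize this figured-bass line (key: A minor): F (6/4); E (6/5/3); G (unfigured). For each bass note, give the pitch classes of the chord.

F (6/4): F, B, D.
E (6/5/3): E, G, B, C.
G (5/3): G, B, D.

F, B, D | E, G, B, C | G, B, D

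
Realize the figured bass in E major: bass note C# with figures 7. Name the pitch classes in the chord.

The written figures 7 are shorthand for 7/5/3: the 5/3 are implied.
A third above C# in this key is E.
A fifth above C# in this key is G#.
A seventh above C# in this key is B.
Together with the bass C#, this spells C# minor seventh in root position.

C#, E, G#, B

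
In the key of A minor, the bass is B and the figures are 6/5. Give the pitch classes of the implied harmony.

B, D, F, G

The written figures 6/5 are shorthand for 6/5/3: the 3 is implied.
A third above B in this key is D.
A fifth above B in this key is F.
A sixth above B in this key is G.
Together with the bass B, this spells G dominant seventh in first inversion.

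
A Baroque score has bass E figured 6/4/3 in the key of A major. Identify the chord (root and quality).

The figures 6/4/3 indicate a seventh chord in second inversion.
In second inversion the root lies a fourth above the bass: a fourth above E in A major is A.
The chord tones are E, G#, A, C#, giving A major seventh.

A major seventh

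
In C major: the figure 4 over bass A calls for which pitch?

Counting 3 letter steps above A lands on D; in C major, that letter is D.

D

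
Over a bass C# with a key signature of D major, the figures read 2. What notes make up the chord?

C#, D, F#, A

The written figures 2 are shorthand for 6/4/2: the 6/4 are implied.
A second above C# in this key is D.
A fourth above C# in this key is F#.
A sixth above C# in this key is A.
Together with the bass C#, this spells D major seventh in third inversion.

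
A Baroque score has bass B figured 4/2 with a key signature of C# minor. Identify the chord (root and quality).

C# minor seventh

The figures 4/2 indicate a seventh chord in third inversion.
In third inversion the root lies a second above the bass: a second above B in C# minor is C#.
The chord tones are B, C#, E, G#, giving C# minor seventh.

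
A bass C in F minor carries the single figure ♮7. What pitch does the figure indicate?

Counting 6 letter steps above C lands on B; in F minor, that letter is Bb.
The ♮7 figure makes it natural, giving B.

B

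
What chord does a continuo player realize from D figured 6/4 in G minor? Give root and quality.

G minor

The figures 6/4 indicate a triad in second inversion.
In second inversion the root lies a fourth above the bass: a fourth above D in G minor is G.
The chord tones are D, G, Bb, giving G minor.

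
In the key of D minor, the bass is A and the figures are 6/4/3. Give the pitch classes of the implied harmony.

A third above A in this key is C.
A fourth above A in this key is D.
A sixth above A in this key is F.
Together with the bass A, this spells D minor seventh in second inversion.

A, C, D, F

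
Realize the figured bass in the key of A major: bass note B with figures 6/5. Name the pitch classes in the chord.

B, D, F#, G#

The written figures 6/5 are shorthand for 6/5/3: the 3 is implied.
A third above B in this key is D.
A fifth above B in this key is F#.
A sixth above B in this key is G#.
Together with the bass B, this spells G# half-diminished seventh in first inversion.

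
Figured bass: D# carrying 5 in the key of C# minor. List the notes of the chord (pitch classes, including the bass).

The written figures 5 are shorthand for 5/3: the 3 is implied.
A third above D# in this key is F#.
A fifth above D# in this key is A.
Together with the bass D#, this spells D# diminished in root position.

D#, F#, A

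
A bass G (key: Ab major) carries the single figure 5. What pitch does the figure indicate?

Counting 4 letter steps above G lands on D; in Ab major, that letter is Db.

Db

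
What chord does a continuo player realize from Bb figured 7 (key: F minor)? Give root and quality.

Bb minor seventh

The figures 7 indicate a seventh chord in root position.
In root position the bass is the root, so the root is Bb.
The chord tones are Bb, Db, F, Ab, giving Bb minor seventh.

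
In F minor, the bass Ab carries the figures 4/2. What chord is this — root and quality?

Bb minor seventh

The figures 4/2 indicate a seventh chord in third inversion.
In third inversion the root lies a second above the bass: a second above Ab in F minor is Bb.
The chord tones are Ab, Bb, Db, F, giving Bb minor seventh.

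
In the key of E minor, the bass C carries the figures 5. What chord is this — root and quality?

C major

The figures 5 indicate a triad in root position.
In root position the bass is the root, so the root is C.
The chord tones are C, E, G, giving C major.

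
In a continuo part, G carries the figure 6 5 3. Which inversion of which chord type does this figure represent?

Intervals of 6/5/3 above the bass form a seventh chord; the bass is the third, so this is first inversion.

seventh chord, first inversion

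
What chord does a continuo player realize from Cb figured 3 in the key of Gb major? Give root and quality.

The figures 3 indicate a triad in root position.
In root position the bass is the root, so the root is Cb.
The chord tones are Cb, Eb, Gb, giving Cb major.

Cb major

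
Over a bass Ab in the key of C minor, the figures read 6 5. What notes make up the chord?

Ab, C, Eb, F

The written figures 6 5 are shorthand for 6/5/3: the 3 is implied.
A third above Ab in this key is C.
A fifth above Ab in this key is Eb.
A sixth above Ab in this key is F.
Together with the bass Ab, this spells F minor seventh in first inversion.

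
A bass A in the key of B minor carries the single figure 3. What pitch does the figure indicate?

Counting 2 letter steps above A lands on C; in B minor, that letter is C#.

C#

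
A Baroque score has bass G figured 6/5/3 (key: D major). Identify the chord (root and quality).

The figures 6/5/3 indicate a seventh chord in first inversion.
In first inversion the root lies a sixth above the bass: a sixth above G in D major is E.
The chord tones are G, B, D, E, giving E minor seventh.

E minor seventh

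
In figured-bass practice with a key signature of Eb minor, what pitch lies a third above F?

Ab

Counting 2 letter steps above F lands on A; in Eb minor, that letter is Ab.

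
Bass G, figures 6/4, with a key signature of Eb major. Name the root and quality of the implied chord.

C minor

The figures 6/4 indicate a triad in second inversion.
In second inversion the root lies a fourth above the bass: a fourth above G in Eb major is C.
The chord tones are G, C, Eb, giving C minor.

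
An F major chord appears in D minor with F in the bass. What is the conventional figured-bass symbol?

F is the root of F major, so the chord is in root position.
A triad in root position is figured 5/3, conventionally abbreviated (no figures — root-position triad).

no figures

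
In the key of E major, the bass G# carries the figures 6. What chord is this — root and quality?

The figures 6 indicate a triad in first inversion.
In first inversion the root lies a sixth above the bass: a sixth above G# in E major is E.
The chord tones are G#, B, E, giving E major.

E major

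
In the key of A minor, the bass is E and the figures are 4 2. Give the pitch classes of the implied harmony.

E, F, A, C

The written figures 4 2 are shorthand for 6/4/2: the 6 is implied.
A second above E in this key is F.
A fourth above E in this key is A.
A sixth above E in this key is C.
Together with the bass E, this spells F major seventh in third inversion.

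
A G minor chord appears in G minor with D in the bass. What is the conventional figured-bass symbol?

D is the fifth of G minor, so the chord is in second inversion.
A triad in second inversion is figured 6/4, conventionally abbreviated 6/4.

6/4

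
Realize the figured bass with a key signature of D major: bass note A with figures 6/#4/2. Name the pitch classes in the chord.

A second above A in this key is B.
A fourth above A in this key is D, raised to D# by the sharp.
A sixth above A in this key is F#.
Together with the bass A, this spells B dominant seventh in third inversion.

A, B, D#, F#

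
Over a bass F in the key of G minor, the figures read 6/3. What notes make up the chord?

A third above F in this key is A.
A sixth above F in this key is D.
Together with the bass F, this spells D minor in first inversion.

F, A, D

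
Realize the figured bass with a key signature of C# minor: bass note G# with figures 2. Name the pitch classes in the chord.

G#, A, C#, E

The written figures 2 are shorthand for 6/4/2: the 6/4 are implied.
A second above G# in this key is A.
A fourth above G# in this key is C#.
A sixth above G# in this key is E.
Together with the bass G#, this spells A major seventh in third inversion.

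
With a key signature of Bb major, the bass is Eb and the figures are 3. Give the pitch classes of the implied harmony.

Eb, G, Bb

The written figures 3 are shorthand for 5/3: the 5 is implied.
A third above Eb in this key is G.
A fifth above Eb in this key is Bb.
Together with the bass Eb, this spells Eb major in root position.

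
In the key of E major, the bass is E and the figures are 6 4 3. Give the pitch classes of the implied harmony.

A third above E in this key is G#.
A fourth above E in this key is A.
A sixth above E in this key is C#.
Together with the bass E, this spells A major seventh in second inversion.

E, G#, A, C#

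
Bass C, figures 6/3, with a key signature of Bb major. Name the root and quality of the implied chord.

The figures 6/3 indicate a triad in first inversion.
In first inversion the root lies a sixth above the bass: a sixth above C in Bb major is A.
The chord tones are C, Eb, A, giving A diminished.

A diminished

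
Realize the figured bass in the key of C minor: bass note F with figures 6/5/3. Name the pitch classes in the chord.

A third above F in this key is Ab.
A fifth above F in this key is C.
A sixth above F in this key is D.
Together with the bass F, this spells D half-diminished seventh in first inversion.

F, Ab, C, D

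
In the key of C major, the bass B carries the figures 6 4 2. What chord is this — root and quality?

C major seventh

The figures 6 4 2 indicate a seventh chord in third inversion.
In third inversion the root lies a second above the bass: a second above B in C major is C.
The chord tones are B, C, E, G, giving C major seventh.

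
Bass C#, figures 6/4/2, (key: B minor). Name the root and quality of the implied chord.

D major seventh

The figures 6/4/2 indicate a seventh chord in third inversion.
In third inversion the root lies a second above the bass: a second above C# in B minor is D.
The chord tones are C#, D, F#, A, giving D major seventh.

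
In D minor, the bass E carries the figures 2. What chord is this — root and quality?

The figures 2 indicate a seventh chord in third inversion.
In third inversion the root lies a second above the bass: a second above E in D minor is F.
The chord tones are E, F, A, C, giving F major seventh.

F major seventh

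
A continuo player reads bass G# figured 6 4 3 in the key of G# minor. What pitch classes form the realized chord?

G#, B, C#, E

A third above G# in this key is B.
A fourth above G# in this key is C#.
A sixth above G# in this key is E.
Together with the bass G#, this spells C# minor seventh in second inversion.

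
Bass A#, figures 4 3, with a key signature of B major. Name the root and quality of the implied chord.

The figures 4 3 indicate a seventh chord in second inversion.
In second inversion the root lies a fourth above the bass: a fourth above A# in B major is D#.
The chord tones are A#, C#, D#, F#, giving D# minor seventh.

D# minor seventh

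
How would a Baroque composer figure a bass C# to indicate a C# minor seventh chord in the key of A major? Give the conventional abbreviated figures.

7

C# is the root of C# minor seventh, so the chord is in root position.
A seventh chord in root position is figured 7/5/3, conventionally abbreviated 7.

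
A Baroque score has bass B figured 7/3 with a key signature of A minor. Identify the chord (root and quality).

The figures 7/3 indicate a seventh chord in root position.
In root position the bass is the root, so the root is B.
The chord tones are B, D, F, A, giving B half-diminished seventh.

B half-diminished seventh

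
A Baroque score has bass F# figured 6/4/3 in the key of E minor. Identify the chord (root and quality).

B minor seventh

The figures 6/4/3 indicate a seventh chord in second inversion.
In second inversion the root lies a fourth above the bass: a fourth above F# in E minor is B.
The chord tones are F#, A, B, D, giving B minor seventh.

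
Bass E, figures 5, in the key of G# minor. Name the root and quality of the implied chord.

E major

The figures 5 indicate a triad in root position.
In root position the bass is the root, so the root is E.
The chord tones are E, G#, B, giving E major.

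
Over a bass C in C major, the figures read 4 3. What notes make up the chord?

The written figures 4 3 are shorthand for 6/4/3: the 6 is implied.
A third above C in this key is E.
A fourth above C in this key is F.
A sixth above C in this key is A.
Together with the bass C, this spells F major seventh in second inversion.

C, E, F, A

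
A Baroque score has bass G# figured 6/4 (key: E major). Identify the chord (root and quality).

The figures 6/4 indicate a triad in second inversion.
In second inversion the root lies a fourth above the bass: a fourth above G# in E major is C#.
The chord tones are G#, C#, E, giving C# minor.

C# minor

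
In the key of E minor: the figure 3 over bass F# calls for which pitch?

Counting 2 letter steps above F# lands on A; in E minor, that letter is A.

A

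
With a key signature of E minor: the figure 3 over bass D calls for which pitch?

F#

Counting 2 letter steps above D lands on F; in E minor, that letter is F#.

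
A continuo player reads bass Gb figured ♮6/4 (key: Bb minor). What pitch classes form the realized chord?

Gb, C, E

A fourth above Gb in this key is C.
A sixth above Gb in this key is Eb, made natural (E) by the ♮ figure.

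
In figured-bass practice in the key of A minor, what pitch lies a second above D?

Counting 1 letter step above D lands on E; in A minor, that letter is E.

E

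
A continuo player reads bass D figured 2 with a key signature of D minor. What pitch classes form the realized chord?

The written figures 2 are shorthand for 6/4/2: the 6/4 are implied.
A second above D in this key is E.
A fourth above D in this key is G.
A sixth above D in this key is Bb.
Together with the bass D, this spells E half-diminished seventh in third inversion.

D, E, G, Bb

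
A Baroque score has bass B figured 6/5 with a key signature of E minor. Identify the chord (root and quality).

G major seventh

The figures 6/5 indicate a seventh chord in first inversion.
In first inversion the root lies a sixth above the bass: a sixth above B in E minor is G.
The chord tones are B, D, F#, G, giving G major seventh.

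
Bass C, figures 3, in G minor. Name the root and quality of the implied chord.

The figures 3 indicate a triad in root position.
In root position the bass is the root, so the root is C.
The chord tones are C, Eb, G, giving C minor.

C minor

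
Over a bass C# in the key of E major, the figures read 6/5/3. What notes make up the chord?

C#, E, G#, A

A third above C# in this key is E.
A fifth above C# in this key is G#.
A sixth above C# in this key is A.
Together with the bass C#, this spells A major seventh in first inversion.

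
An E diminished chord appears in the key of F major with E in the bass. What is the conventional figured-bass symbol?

E is the root of E diminished, so the chord is in root position.
A triad in root position is figured 5/3, conventionally abbreviated (no figures — root-position triad).

no figures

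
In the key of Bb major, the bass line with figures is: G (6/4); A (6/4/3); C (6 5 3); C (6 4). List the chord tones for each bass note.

G (6/4): G, C, Eb.
A (6/4/3): A, C, D, F.
C (6/5/3): C, Eb, G, A.
C (6/4): C, F, A.

G, C, Eb | A, C, D, F | C, Eb, G, A | C, F, A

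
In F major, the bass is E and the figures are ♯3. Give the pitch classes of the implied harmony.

The written figures ♯3 are shorthand for 5/3: the 5 is implied.
A third above E in this key is G, raised to G# by the sharp.
A fifth above E in this key is Bb.

E, G#, Bb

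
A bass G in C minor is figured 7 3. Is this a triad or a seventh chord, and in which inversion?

7 3 is shorthand for 7/5/3.
Intervals of 7/5/3 above the bass form a seventh chord; the bass is the root, so this is root position.

seventh chord, root position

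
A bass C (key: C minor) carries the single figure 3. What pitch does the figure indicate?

Eb

Counting 2 letter steps above C lands on E; in C minor, that letter is Eb.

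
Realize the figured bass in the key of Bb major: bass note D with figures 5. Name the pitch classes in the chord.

D, F, A

The written figures 5 are shorthand for 5/3: the 3 is implied.
A third above D in this key is F.
A fifth above D in this key is A.
Together with the bass D, this spells D minor in root position.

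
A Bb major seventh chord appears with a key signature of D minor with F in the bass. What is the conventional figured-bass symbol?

4/3

F is the fifth of Bb major seventh, so the chord is in second inversion.
A seventh chord in second inversion is figured 6/4/3, conventionally abbreviated 4/3.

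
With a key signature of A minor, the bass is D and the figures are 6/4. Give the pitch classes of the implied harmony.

D, G, B

A fourth above D in this key is G.
A sixth above D in this key is B.
Together with the bass D, this spells G major in second inversion.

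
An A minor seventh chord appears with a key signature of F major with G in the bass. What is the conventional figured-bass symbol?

4/2

G is the seventh of A minor seventh, so the chord is in third inversion.
A seventh chord in third inversion is figured 6/4/2, conventionally abbreviated 4/2.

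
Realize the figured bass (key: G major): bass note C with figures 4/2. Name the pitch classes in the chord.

The written figures 4/2 are shorthand for 6/4/2: the 6 is implied.
A second above C in this key is D.
A fourth above C in this key is F#.
A sixth above C in this key is A.
Together with the bass C, this spells D dominant seventh in third inversion.

C, D, F#, A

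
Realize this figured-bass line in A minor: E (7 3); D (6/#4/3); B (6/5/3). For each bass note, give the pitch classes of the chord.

E, G, B, D | D, F, G#, B | B, D, F, G

E (7/5/3): E, G, B, D.
D (6/#4/3): D, F, G#, B.
B (6/5/3): B, D, F, G.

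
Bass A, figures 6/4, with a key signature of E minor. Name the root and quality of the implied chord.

The figures 6/4 indicate a triad in second inversion.
In second inversion the root lies a fourth above the bass: a fourth above A in E minor is D.
The chord tones are A, D, F#, giving D major.

D major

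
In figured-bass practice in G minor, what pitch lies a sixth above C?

A

Counting 5 letter steps above C lands on A; in G minor, that letter is A.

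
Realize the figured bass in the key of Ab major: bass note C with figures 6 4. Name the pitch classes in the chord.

C, F, Ab

A fourth above C in this key is F.
A sixth above C in this key is Ab.
Together with the bass C, this spells F minor in second inversion.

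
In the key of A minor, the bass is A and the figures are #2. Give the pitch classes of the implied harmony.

The written figures #2 are shorthand for 6/4/2: the 6/4 are implied.
A second above A in this key is B, raised to B# by the sharp.
A fourth above A in this key is D.
A sixth above A in this key is F.

A, B#, D, F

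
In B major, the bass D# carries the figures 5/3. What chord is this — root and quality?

The figures 5/3 indicate a triad in root position.
In root position the bass is the root, so the root is D#.
The chord tones are D#, F#, A#, giving D# minor.

D# minor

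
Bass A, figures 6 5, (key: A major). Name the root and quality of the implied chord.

F# minor seventh

The figures 6 5 indicate a seventh chord in first inversion.
In first inversion the root lies a sixth above the bass: a sixth above A in A major is F#.
The chord tones are A, C#, E, F#, giving F# minor seventh.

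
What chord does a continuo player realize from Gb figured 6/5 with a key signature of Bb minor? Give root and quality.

Eb minor seventh

The figures 6/5 indicate a seventh chord in first inversion.
In first inversion the root lies a sixth above the bass: a sixth above Gb in Bb minor is Eb.
The chord tones are Gb, Bb, Db, Eb, giving Eb minor seventh.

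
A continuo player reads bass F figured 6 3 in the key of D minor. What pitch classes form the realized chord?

A third above F in this key is A.
A sixth above F in this key is D.
Together with the bass F, this spells D minor in first inversion.

F, A, D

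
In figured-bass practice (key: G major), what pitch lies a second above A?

Counting 1 letter step above A lands on B; in G major, that letter is B.

B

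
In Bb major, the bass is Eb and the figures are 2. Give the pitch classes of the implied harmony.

Eb, F, A, C

The written figures 2 are shorthand for 6/4/2: the 6/4 are implied.
A second above Eb in this key is F.
A fourth above Eb in this key is A.
A sixth above Eb in this key is C.
Together with the bass Eb, this spells F dominant seventh in third inversion.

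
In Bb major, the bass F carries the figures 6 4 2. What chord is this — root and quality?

G minor seventh

The figures 6 4 2 indicate a seventh chord in third inversion.
In third inversion the root lies a second above the bass: a second above F in Bb major is G.
The chord tones are F, G, Bb, D, giving G minor seventh.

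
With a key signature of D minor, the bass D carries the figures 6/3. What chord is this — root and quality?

Bb major

The figures 6/3 indicate a triad in first inversion.
In first inversion the root lies a sixth above the bass: a sixth above D in D minor is Bb.
The chord tones are D, F, Bb, giving Bb major.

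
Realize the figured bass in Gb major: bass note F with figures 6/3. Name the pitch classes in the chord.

A third above F in this key is Ab.
A sixth above F in this key is Db.
Together with the bass F, this spells Db major in first inversion.

F, Ab, Db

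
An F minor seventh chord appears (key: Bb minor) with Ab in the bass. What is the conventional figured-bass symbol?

6/5

Ab is the third of F minor seventh, so the chord is in first inversion.
A seventh chord in first inversion is figured 6/5/3, conventionally abbreviated 6/5.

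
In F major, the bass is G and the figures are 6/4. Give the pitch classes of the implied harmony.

G, C, E

A fourth above G in this key is C.
A sixth above G in this key is E.
Together with the bass G, this spells C major in second inversion.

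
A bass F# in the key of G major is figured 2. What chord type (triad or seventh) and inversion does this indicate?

seventh chord, third inversion

2 is shorthand for 6/4/2.
Intervals of 6/4/2 above the bass form a seventh chord; the bass is the seventh, so this is third inversion.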